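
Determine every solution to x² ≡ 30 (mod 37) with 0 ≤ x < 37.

37 ≡ 1 (mod 4), so we find a root by search.
Trying successive values, 17² = 289 ≡ 30 (mod 37). The other root is 37 − 17 = 20.

17, 20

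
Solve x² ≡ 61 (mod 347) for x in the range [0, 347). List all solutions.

Since 347 ≡ 3 (mod 4), a square root of 61 is 61^((347+1)/4) = 61^87 mod 347.
Repeated squaring: 61^2≡251, 61^4≡194, 61^8≡160, 61^16≡269, 61^32≡185, 61^64≡219 (mod 347).
61^87 = 61^(64+16+4+2+1) ≡ 282 (mod 347).
Check: 282² = 79524 ≡ 61 (mod 347). The two roots are 65 and 282.

65, 282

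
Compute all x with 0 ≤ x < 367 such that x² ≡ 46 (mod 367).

Since 367 ≡ 3 (mod 4), a square root of 46 is 46^((367+1)/4) = 46^92 mod 367.
Repeated squaring: 46^2≡281, 46^4≡56, 46^8≡200, 46^16≡364, 46^32≡9, 46^64≡81 (mod 367).
46^92 = 46^(64+16+8+4) ≡ 72 (mod 367).
Check: 72² = 5184 ≡ 46 (mod 367). The two roots are 72 and 295.

72, 295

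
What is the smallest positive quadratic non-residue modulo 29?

(2/29) = −1, so 2 is the smallest positive non-residue mod 29.

2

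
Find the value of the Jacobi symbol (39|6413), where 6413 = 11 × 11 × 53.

-1

Reciprocity: 39 ≡ 3 and 6413 ≡ 1 (mod 4), so (39/6413) = +(6413/39).
Reduce top mod 39: now compute (17/39).
Reciprocity: 17 ≡ 1 and 39 ≡ 3 (mod 4), so (17/39) = +(39/17).
Reduce top mod 17: now compute (5/17).
Reciprocity: 5 ≡ 1 and 17 ≡ 1 (mod 4), so (5/17) = +(17/5).
Reduce top mod 5: now compute (2/5).
Pull out 2: since 5 ≡ 5 (mod 8), (2/5) = -1.
Reached (1/5) = 1. Collecting the sign flips along the way, the symbol is -1.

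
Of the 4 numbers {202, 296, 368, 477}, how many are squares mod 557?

1

(202/557) = -1 → non-residue.
(296/557) = +1 → QR.
(368/557) = -1 → non-residue.
(477/557) = -1 → non-residue.
Total quadratic residues among the 4: 1.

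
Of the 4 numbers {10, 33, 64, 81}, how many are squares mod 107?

4

(10/107) = +1 → QR.
(33/107) = +1 → QR.
(64/107) = +1 → QR.
(81/107) = +1 → QR.
Total quadratic residues among the 4: 4.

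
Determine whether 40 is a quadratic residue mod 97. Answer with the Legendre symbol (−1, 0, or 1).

-1

Pull out 2^3: since 97 ≡ 1 (mod 8), (2/97) = +1, so (2/97)^3 = +1.
Reciprocity: 5 ≡ 1 and 97 ≡ 1 (mod 4), so (5/97) = +(97/5).
Reduce top mod 5: now compute (2/5).
Pull out 2: since 5 ≡ 5 (mod 8), (2/5) = -1.
Reached (1/5) = 1. Collecting the sign flips along the way, the symbol is -1.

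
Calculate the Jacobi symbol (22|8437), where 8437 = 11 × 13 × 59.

Pull out 2: since 8437 ≡ 5 (mod 8), (2/8437) = -1.
Reciprocity: 11 ≡ 3 and 8437 ≡ 1 (mod 4), so (11/8437) = +(8437/11).
Reduce top mod 11: now compute (0/11).
Top reduces to 0: gcd > 1, so the symbol is 0.

0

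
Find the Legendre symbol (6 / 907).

1

Euler's criterion: (6/907) ≡ 6^453 (mod 907).
6^2 ≡ 36 (mod 907)
6^4 ≡ 389 (mod 907)
6^8 ≡ 759 (mod 907)
6^16 ≡ 136 (mod 907)
6^32 ≡ 356 (mod 907)
6^64 ≡ 663 (mod 907)
6^128 ≡ 581 (mod 907)
6^256 ≡ 157 (mod 907)
6^453 = 6^(256+128+64+4+1) ≡ 1 (mod 907).
Result is 1, so (6/907) = 1.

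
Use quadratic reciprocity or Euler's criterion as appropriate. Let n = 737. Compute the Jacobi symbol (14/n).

Pull out 2: since 737 ≡ 1 (mod 8), (2/737) = +1.
Reciprocity: 7 ≡ 3 and 737 ≡ 1 (mod 4), so (7/737) = +(737/7).
Reduce top mod 7: now compute (2/7).
Pull out 2: since 7 ≡ 7 (mod 8), (2/7) = +1.
Reached (1/7) = 1. Collecting the sign flips along the way, the symbol is +1.

1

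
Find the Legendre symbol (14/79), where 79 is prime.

-1

Pull out 2: since 79 ≡ 7 (mod 8), (2/79) = +1.
Reciprocity: 7 ≡ 3 and 79 ≡ 3 (mod 4), so (7/79) = −(79/7).
Reduce top mod 7: now compute (2/7).
Pull out 2: since 7 ≡ 7 (mod 8), (2/7) = +1.
Reached (1/7) = 1. Collecting the sign flips along the way, the symbol is -1.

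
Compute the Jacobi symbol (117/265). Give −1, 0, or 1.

Reciprocity: 117 ≡ 1 and 265 ≡ 1 (mod 4), so (117/265) = +(265/117).
Reduce top mod 117: now compute (31/117).
Reciprocity: 31 ≡ 3 and 117 ≡ 1 (mod 4), so (31/117) = +(117/31).
Reduce top mod 31: now compute (24/31).
Pull out 2^3: since 31 ≡ 7 (mod 8), (2/31) = +1, so (2/31)^3 = +1.
Reciprocity: 3 ≡ 3 and 31 ≡ 3 (mod 4), so (3/31) = −(31/3).
Reduce top mod 3: now compute (1/3).
Reached (1/3) = 1. Collecting the sign flips along the way, the symbol is -1.

-1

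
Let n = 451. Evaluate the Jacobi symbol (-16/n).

First reduce: -16 ≡ 435 (mod 451).
Reciprocity: 435 ≡ 3 and 451 ≡ 3 (mod 4), so (435/451) = −(451/435).
Reduce top mod 435: now compute (16/435).
Pull out 2^4: since 435 ≡ 3 (mod 8), (2/435) = -1, so (2/435)^4 = +1.
Reached (1/435) = 1. Collecting the sign flips along the way, the symbol is -1.

-1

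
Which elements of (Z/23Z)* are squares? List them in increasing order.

Square k = 1,…,11 (k and 23−k give the same square):
1²=1, 2²=4, 3²=9, 4²=16, 5²≡2, 6²≡13, 7²≡3, 8²≡18, 9²≡12, 10²≡8, 11²≡6 (mod 23).
So the quadratic residues mod 23 are {1, 2, 3, 4, 6, 8, 9, 12, 13, 16, 18}.

1 2 3 4 6 8 9 12 13 16 18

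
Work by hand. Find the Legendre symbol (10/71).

Euler's criterion: (10/71) ≡ 10^35 (mod 71).
10^2 ≡ 29 (mod 71)
10^4 ≡ 60 (mod 71)
10^8 ≡ 50 (mod 71)
10^16 ≡ 15 (mod 71)
10^32 ≡ 12 (mod 71)
10^35 = 10^(32+2+1) ≡ 1 (mod 71).
Result is 1, so (10/71) = 1.

1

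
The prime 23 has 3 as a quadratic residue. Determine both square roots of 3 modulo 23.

7, 16

Since 23 ≡ 3 (mod 4), a square root of 3 is 3^((23+1)/4) = 3^6 mod 23.
Repeated squaring: 3^2≡9, 3^4≡12 (mod 23).
3^6 = 3^(4+2) ≡ 16 (mod 23).
Check: 16² = 256 ≡ 3 (mod 23). The two roots are 7 and 16.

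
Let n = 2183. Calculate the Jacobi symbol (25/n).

1

Reciprocity: 25 ≡ 1 and 2183 ≡ 3 (mod 4), so (25/2183) = +(2183/25).
Reduce top mod 25: now compute (8/25).
Pull out 2^3: since 25 ≡ 1 (mod 8), (2/25) = +1, so (2/25)^3 = +1.
Reached (1/25) = 1. Collecting the sign flips along the way, the symbol is +1.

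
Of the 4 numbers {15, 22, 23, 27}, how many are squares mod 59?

3

(15/59) = +1 → QR.
(22/59) = +1 → QR.
(23/59) = -1 → non-residue.
(27/59) = +1 → QR.
Total quadratic residues among the 4: 3.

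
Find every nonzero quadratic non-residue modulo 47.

5 10 11 13 15 19 20 22 23 26 29 30 31 33 35 38 39 40 41 43 44 45 46

Square k = 1,…,23 (k and 47−k give the same square):
1²=1, 2²=4, 3²=9, 4²=16, 5²=25, 6²=36, 7²≡2, 8²≡17, 9²≡34, 10²≡6, 11²≡27, 12²≡3, 13²≡28, 14²≡8, 15²≡37, 16²≡21, 17²≡7, 18²≡42, 19²≡32, 20²≡24, 21²≡18, 22²≡14, 23²≡12 (mod 47).
The residues are {1, 2, 3, 4, 6, 7, 8, 9, 12, 14, 16, 17, 18, 21, 24, 25, 27, 28, 32, 34, 36, 37, 42}; the non-residues are the remaining 23 nonzero classes.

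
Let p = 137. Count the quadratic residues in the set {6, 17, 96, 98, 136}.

3

(6/137) = -1 → non-residue.
(17/137) = +1 → QR.
(96/137) = -1 → non-residue.
(98/137) = +1 → QR.
(136/137) = +1 → QR.
Total quadratic residues among the 5: 3.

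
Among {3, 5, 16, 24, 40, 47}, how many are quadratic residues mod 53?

4

(3/53) = -1 → non-residue.
(5/53) = -1 → non-residue.
(16/53) = +1 → QR.
(24/53) = +1 → QR.
(40/53) = +1 → QR.
(47/53) = +1 → QR.
Total quadratic residues among the 6: 4.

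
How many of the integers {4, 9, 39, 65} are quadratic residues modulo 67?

4

(4/67) = +1 → QR.
(9/67) = +1 → QR.
(39/67) = +1 → QR.
(65/67) = +1 → QR.
Total quadratic residues among the 4: 4.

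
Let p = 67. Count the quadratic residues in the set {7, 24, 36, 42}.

(7/67) = -1 → non-residue.
(24/67) = +1 → QR.
(36/67) = +1 → QR.
(42/67) = -1 → non-residue.
Total quadratic residues among the 4: 2.

2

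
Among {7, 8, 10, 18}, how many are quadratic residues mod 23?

2

(7/23) = -1 → non-residue.
(8/23) = +1 → QR.
(10/23) = -1 → non-residue.
(18/23) = +1 → QR.
Total quadratic residues among the 4: 2.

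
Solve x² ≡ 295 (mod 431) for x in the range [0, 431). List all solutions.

115, 316

Since 431 ≡ 3 (mod 4), a square root of 295 is 295^((431+1)/4) = 295^108 mod 431.
Repeated squaring: 295^2≡394, 295^4≡76, 295^8≡173, 295^16≡190, 295^32≡327, 295^64≡41 (mod 431).
295^108 = 295^(64+32+8+4) ≡ 115 (mod 431).
Check: 115² = 13225 ≡ 295 (mod 431). The two roots are 115 and 316.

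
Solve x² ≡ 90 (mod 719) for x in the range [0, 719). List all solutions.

81, 638

Since 719 ≡ 3 (mod 4), a square root of 90 is 90^((719+1)/4) = 90^180 mod 719.
Repeated squaring: 90^2≡191, 90^4≡531, 90^8≡113, 90^16≡546, 90^32≡450, 90^64≡461, 90^128≡416 (mod 719).
90^180 = 90^(128+32+16+4) ≡ 81 (mod 719).
Check: 81² = 6561 ≡ 90 (mod 719). The two roots are 81 and 638.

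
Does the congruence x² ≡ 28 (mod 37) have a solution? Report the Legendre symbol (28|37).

1

Euler's criterion: (28/37) ≡ 28^18 (mod 37).
28^2 ≡ 7 (mod 37)
28^4 ≡ 12 (mod 37)
28^8 ≡ 33 (mod 37)
28^16 ≡ 16 (mod 37)
28^18 = 28^(16+2) ≡ 1 (mod 37).
Result is 1, so (28/37) = 1.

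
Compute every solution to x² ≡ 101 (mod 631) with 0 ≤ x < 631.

126, 505

Since 631 ≡ 3 (mod 4), a square root of 101 is 101^((631+1)/4) = 101^158 mod 631.
Repeated squaring: 101^2≡105, 101^4≡298, 101^8≡464, 101^16≡125, 101^32≡481, 101^64≡415, 101^128≡593 (mod 631).
101^158 = 101^(128+16+8+4+2) ≡ 505 (mod 631).
Check: 505² = 255025 ≡ 101 (mod 631). The two roots are 126 and 505.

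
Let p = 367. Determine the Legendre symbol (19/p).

Reciprocity: 19 ≡ 3 and 367 ≡ 3 (mod 4), so (19/367) = −(367/19).
Reduce top mod 19: now compute (6/19).
Pull out 2: since 19 ≡ 3 (mod 8), (2/19) = -1.
Reciprocity: 3 ≡ 3 and 19 ≡ 3 (mod 4), so (3/19) = −(19/3).
Reduce top mod 3: now compute (1/3).
Reached (1/3) = 1. Collecting the sign flips along the way, the symbol is -1.

-1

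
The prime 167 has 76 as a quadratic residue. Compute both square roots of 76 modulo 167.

57, 110

Since 167 ≡ 3 (mod 4), a square root of 76 is 76^((167+1)/4) = 76^42 mod 167.
Repeated squaring: 76^2≡98, 76^4≡85, 76^8≡44, 76^16≡99, 76^32≡115 (mod 167).
76^42 = 76^(32+8+2) ≡ 57 (mod 167).
Check: 57² = 3249 ≡ 76 (mod 167). The two roots are 57 and 110.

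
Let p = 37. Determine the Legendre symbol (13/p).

Euler's criterion: (13/37) ≡ 13^18 (mod 37).
13^2 ≡ 21 (mod 37)
13^4 ≡ 34 (mod 37)
13^8 ≡ 9 (mod 37)
13^16 ≡ 7 (mod 37)
13^18 = 13^(16+2) ≡ 36 (mod 37).
Result is 36 ≡ −1, so (13/37) = −1.

-1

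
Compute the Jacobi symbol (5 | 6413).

-1

Reciprocity: 5 ≡ 1 and 6413 ≡ 1 (mod 4), so (5/6413) = +(6413/5).
Reduce top mod 5: now compute (3/5).
Reciprocity: 3 ≡ 3 and 5 ≡ 1 (mod 4), so (3/5) = +(5/3).
Reduce top mod 3: now compute (2/3).
Pull out 2: since 3 ≡ 3 (mod 8), (2/3) = -1.
Reached (1/3) = 1. Collecting the sign flips along the way, the symbol is -1.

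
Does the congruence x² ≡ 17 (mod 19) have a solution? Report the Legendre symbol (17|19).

1

Euler's criterion: (17/19) ≡ 17^9 (mod 19).
17^2 ≡ 4 (mod 19)
17^4 ≡ 16 (mod 19)
17^8 ≡ 9 (mod 19)
17^9 = 17^(8+1) ≡ 1 (mod 19).
Result is 1, so (17/19) = 1.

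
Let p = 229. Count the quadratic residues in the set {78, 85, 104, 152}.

(78/229) = +1 → QR.
(85/229) = +1 → QR.
(104/229) = +1 → QR.
(152/229) = -1 → non-residue.
Total quadratic residues among the 4: 3.

3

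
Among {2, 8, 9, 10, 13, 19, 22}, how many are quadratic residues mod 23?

4

(2/23) = +1 → QR.
(8/23) = +1 → QR.
(9/23) = +1 → QR.
(10/23) = -1 → non-residue.
(13/23) = +1 → QR.
(19/23) = -1 → non-residue.
(22/23) = -1 → non-residue.
Total quadratic residues among the 7: 4.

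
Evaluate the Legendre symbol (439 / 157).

-1

First reduce: 439 ≡ 125 (mod 157).
Reciprocity: 125 ≡ 1 and 157 ≡ 1 (mod 4), so (125/157) = +(157/125).
Reduce top mod 125: now compute (32/125).
Pull out 2^5: since 125 ≡ 5 (mod 8), (2/125) = -1, so (2/125)^5 = -1.
Reached (1/125) = 1. Collecting the sign flips along the way, the symbol is -1.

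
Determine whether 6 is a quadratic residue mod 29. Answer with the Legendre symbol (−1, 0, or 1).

Pull out 2: since 29 ≡ 5 (mod 8), (2/29) = -1.
Reciprocity: 3 ≡ 3 and 29 ≡ 1 (mod 4), so (3/29) = +(29/3).
Reduce top mod 3: now compute (2/3).
Pull out 2: since 3 ≡ 3 (mod 8), (2/3) = -1.
Reached (1/3) = 1. Collecting the sign flips along the way, the symbol is +1.

1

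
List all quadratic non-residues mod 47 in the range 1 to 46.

Square k = 1,…,23 (k and 47−k give the same square):
1²=1, 2²=4, 3²=9, 4²=16, 5²=25, 6²=36, 7²≡2, 8²≡17, 9²≡34, 10²≡6, 11²≡27, 12²≡3, 13²≡28, 14²≡8, 15²≡37, 16²≡21, 17²≡7, 18²≡42, 19²≡32, 20²≡24, 21²≡18, 22²≡14, 23²≡12 (mod 47).
The residues are {1, 2, 3, 4, 6, 7, 8, 9, 12, 14, 16, 17, 18, 21, 24, 25, 27, 28, 32, 34, 36, 37, 42}; the non-residues are the remaining 23 nonzero classes.

5 10 11 13 15 19 20 22 23 26 29 30 31 33 35 38 39 40 41 43 44 45 46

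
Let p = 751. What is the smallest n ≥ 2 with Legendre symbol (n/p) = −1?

(2/751) = +1, so 2 is a residue.
(3/751) = −1, so 3 is the smallest positive non-residue mod 751.

3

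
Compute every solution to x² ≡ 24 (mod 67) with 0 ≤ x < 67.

Since 67 ≡ 3 (mod 4), a square root of 24 is 24^((67+1)/4) = 24^17 mod 67.
Repeated squaring: 24^2≡40, 24^4≡59, 24^8≡64, 24^16≡9 (mod 67).
24^17 = 24^(16+1) ≡ 15 (mod 67).
Check: 15² = 225 ≡ 24 (mod 67). The two roots are 15 and 52.

15, 52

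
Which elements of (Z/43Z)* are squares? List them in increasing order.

Square k = 1,…,21 (k and 43−k give the same square):
1²=1, 2²=4, 3²=9, 4²=16, 5²=25, 6²=36, 7²≡6, 8²≡21, 9²≡38, 10²≡14, 11²≡35, 12²≡15, 13²≡40, 14²≡24, 15²≡10, 16²≡41, 17²≡31, 18²≡23, 19²≡17, 20²≡13, 21²≡11 (mod 43).
So the quadratic residues mod 43 are {1, 4, 6, 9, 10, 11, 13, 14, 15, 16, 17, 21, 23, 24, 25, 31, 35, 36, 38, 40, 41}.

1,4,6,9,10,11,13,14,15,16,17,21,23,24,25,31,35,36,38,40,41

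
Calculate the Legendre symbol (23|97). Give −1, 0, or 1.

-1

Reciprocity: 23 ≡ 3 and 97 ≡ 1 (mod 4), so (23/97) = +(97/23).
Reduce top mod 23: now compute (5/23).
Reciprocity: 5 ≡ 1 and 23 ≡ 3 (mod 4), so (5/23) = +(23/5).
Reduce top mod 5: now compute (3/5).
Reciprocity: 3 ≡ 3 and 5 ≡ 1 (mod 4), so (3/5) = +(5/3).
Reduce top mod 3: now compute (2/3).
Pull out 2: since 3 ≡ 3 (mod 8), (2/3) = -1.
Reached (1/3) = 1. Collecting the sign flips along the way, the symbol is -1.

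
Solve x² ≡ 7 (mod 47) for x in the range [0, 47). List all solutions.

Since 47 ≡ 3 (mod 4), a square root of 7 is 7^((47+1)/4) = 7^12 mod 47.
Repeated squaring: 7^2≡2, 7^4≡4, 7^8≡16 (mod 47).
7^12 = 7^(8+4) ≡ 17 (mod 47).
Check: 17² = 289 ≡ 7 (mod 47). The two roots are 17 and 30.

17, 30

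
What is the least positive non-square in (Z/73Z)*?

(2/73) = +1, so 2 is a residue.
(3/73) = +1, so 3 is a residue.
(4/73) = +1, so 4 is a residue.
(5/73) = −1, so 5 is the smallest positive non-residue mod 73.

5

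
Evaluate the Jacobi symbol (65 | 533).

0

Reciprocity: 65 ≡ 1 and 533 ≡ 1 (mod 4), so (65/533) = +(533/65).
Reduce top mod 65: now compute (13/65).
Reciprocity: 13 ≡ 1 and 65 ≡ 1 (mod 4), so (13/65) = +(65/13).
Reduce top mod 13: now compute (0/13).
Top reduces to 0: gcd > 1, so the symbol is 0.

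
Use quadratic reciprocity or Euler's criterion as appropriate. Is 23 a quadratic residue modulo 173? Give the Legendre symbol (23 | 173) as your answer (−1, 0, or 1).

Euler's criterion: (23/173) ≡ 23^86 (mod 173).
23^2 ≡ 10 (mod 173)
23^4 ≡ 100 (mod 173)
23^8 ≡ 139 (mod 173)
23^16 ≡ 118 (mod 173)
23^32 ≡ 84 (mod 173)
23^64 ≡ 136 (mod 173)
23^86 = 23^(64+16+4+2) ≡ 1 (mod 173).
Result is 1, so (23/173) = 1.

1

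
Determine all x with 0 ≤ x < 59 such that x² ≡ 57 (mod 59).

Since 59 ≡ 3 (mod 4), a square root of 57 is 57^((59+1)/4) = 57^15 mod 59.
Repeated squaring: 57^2≡4, 57^4≡16, 57^8≡20 (mod 59).
57^15 = 57^(8+4+2+1) ≡ 36 (mod 59).
Check: 36² = 1296 ≡ 57 (mod 59). The two roots are 23 and 36.

23, 36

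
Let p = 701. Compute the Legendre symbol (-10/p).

Euler's criterion: (-10/701) ≡ 691^350 (mod 701).
691^2 ≡ 100 (mod 701)
691^4 ≡ 186 (mod 701)
691^8 ≡ 247 (mod 701)
691^16 ≡ 22 (mod 701)
691^32 ≡ 484 (mod 701)
691^64 ≡ 122 (mod 701)
691^128 ≡ 163 (mod 701)
691^256 ≡ 632 (mod 701)
691^350 = 691^(256+64+16+8+4+2) ≡ 700 (mod 701).
Result is 700 ≡ −1, so (-10/701) = −1.

-1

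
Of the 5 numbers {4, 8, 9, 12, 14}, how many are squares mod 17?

(4/17) = +1 → QR.
(8/17) = +1 → QR.
(9/17) = +1 → QR.
(12/17) = -1 → non-residue.
(14/17) = -1 → non-residue.
Total quadratic residues among the 5: 3.

3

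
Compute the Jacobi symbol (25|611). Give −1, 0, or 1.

1

Reciprocity: 25 ≡ 1 and 611 ≡ 3 (mod 4), so (25/611) = +(611/25).
Reduce top mod 25: now compute (11/25).
Reciprocity: 11 ≡ 3 and 25 ≡ 1 (mod 4), so (11/25) = +(25/11).
Reduce top mod 11: now compute (3/11).
Reciprocity: 3 ≡ 3 and 11 ≡ 3 (mod 4), so (3/11) = −(11/3).
Reduce top mod 3: now compute (2/3).
Pull out 2: since 3 ≡ 3 (mod 8), (2/3) = -1.
Reached (1/3) = 1. Collecting the sign flips along the way, the symbol is +1.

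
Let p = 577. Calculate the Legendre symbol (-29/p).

Euler's criterion: (-29/577) ≡ 548^288 (mod 577).
548^2 ≡ 264 (mod 577)
548^4 ≡ 456 (mod 577)
548^8 ≡ 216 (mod 577)
548^16 ≡ 496 (mod 577)
548^32 ≡ 214 (mod 577)
548^64 ≡ 213 (mod 577)
548^128 ≡ 363 (mod 577)
548^256 ≡ 213 (mod 577)
548^288 = 548^(256+32) ≡ 576 (mod 577).
Result is 576 ≡ −1, so (-29/577) = −1.

-1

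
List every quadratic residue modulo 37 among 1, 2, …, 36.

Square k = 1,…,18 (k and 37−k give the same square):
1²=1, 2²=4, 3²=9, 4²=16, 5²=25, 6²=36, 7²≡12, 8²≡27, 9²≡7, 10²≡26, 11²≡10, 12²≡33, 13²≡21, 14²≡11, 15²≡3, 16²≡34, 17²≡30, 18²≡28 (mod 37).
So the quadratic residues mod 37 are {1, 3, 4, 7, 9, 10, 11, 12, 16, 21, 25, 26, 27, 28, 30, 33, 34, 36}.

1, 3, 4, 7, 9, 10, 11, 12, 16, 21, 25, 26, 27, 28, 30, 33, 34, 36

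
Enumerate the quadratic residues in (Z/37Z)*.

Square k = 1,…,18 (k and 37−k give the same square):
1²=1, 2²=4, 3²=9, 4²=16, 5²=25, 6²=36, 7²≡12, 8²≡27, 9²≡7, 10²≡26, 11²≡10, 12²≡33, 13²≡21, 14²≡11, 15²≡3, 16²≡34, 17²≡30, 18²≡28 (mod 37).
So the quadratic residues mod 37 are {1, 3, 4, 7, 9, 10, 11, 12, 16, 21, 25, 26, 27, 28, 30, 33, 34, 36}.

1 3 4 7 9 10 11 12 16 21 25 26 27 28 30 33 34 36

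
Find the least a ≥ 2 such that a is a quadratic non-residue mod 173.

(2/173) = −1, so 2 is the smallest positive non-residue mod 173.

2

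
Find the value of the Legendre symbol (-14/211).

-1

Euler's criterion: (-14/211) ≡ 197^105 (mod 211).
197^2 ≡ 196 (mod 211)
197^4 ≡ 14 (mod 211)
197^8 ≡ 196 (mod 211)
197^16 ≡ 14 (mod 211)
197^32 ≡ 196 (mod 211)
197^64 ≡ 14 (mod 211)
197^105 = 197^(64+32+8+1) ≡ 210 (mod 211).
Result is 210 ≡ −1, so (-14/211) = −1.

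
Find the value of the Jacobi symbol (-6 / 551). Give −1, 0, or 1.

-1

First reduce: -6 ≡ 545 (mod 551).
Reciprocity: 545 ≡ 1 and 551 ≡ 3 (mod 4), so (545/551) = +(551/545).
Reduce top mod 545: now compute (6/545).
Pull out 2: since 545 ≡ 1 (mod 8), (2/545) = +1.
Reciprocity: 3 ≡ 3 and 545 ≡ 1 (mod 4), so (3/545) = +(545/3).
Reduce top mod 3: now compute (2/3).
Pull out 2: since 3 ≡ 3 (mod 8), (2/3) = -1.
Reached (1/3) = 1. Collecting the sign flips along the way, the symbol is -1.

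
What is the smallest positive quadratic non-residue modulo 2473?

(2/2473) = +1, so 2 is a residue.
(3/2473) = +1, so 3 is a residue.
(4/2473) = +1, so 4 is a residue.
(5/2473) = −1, so 5 is the smallest positive non-residue mod 2473.

5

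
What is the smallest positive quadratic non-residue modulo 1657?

5

(2/1657) = +1, so 2 is a residue.
(3/1657) = +1, so 3 is a residue.
(4/1657) = +1, so 4 is a residue.
(5/1657) = −1, so 5 is the smallest positive non-residue mod 1657.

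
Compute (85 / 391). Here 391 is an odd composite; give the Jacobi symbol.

0

Reciprocity: 85 ≡ 1 and 391 ≡ 3 (mod 4), so (85/391) = +(391/85).
Reduce top mod 85: now compute (51/85).
Reciprocity: 51 ≡ 3 and 85 ≡ 1 (mod 4), so (51/85) = +(85/51).
Reduce top mod 51: now compute (34/51).
Pull out 2: since 51 ≡ 3 (mod 8), (2/51) = -1.
Reciprocity: 17 ≡ 1 and 51 ≡ 3 (mod 4), so (17/51) = +(51/17).
Reduce top mod 17: now compute (0/17).
Top reduces to 0: gcd > 1, so the symbol is 0.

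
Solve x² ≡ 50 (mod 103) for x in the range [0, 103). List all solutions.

Since 103 ≡ 3 (mod 4), a square root of 50 is 50^((103+1)/4) = 50^26 mod 103.
Repeated squaring: 50^2≡28, 50^4≡63, 50^8≡55, 50^16≡38 (mod 103).
50^26 = 50^(16+8+2) ≡ 16 (mod 103).
Check: 16² = 256 ≡ 50 (mod 103). The two roots are 16 and 87.

16, 87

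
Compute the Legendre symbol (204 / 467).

Euler's criterion: (204/467) ≡ 204^233 (mod 467).
204^2 ≡ 53 (mod 467)
204^4 ≡ 7 (mod 467)
204^8 ≡ 49 (mod 467)
204^16 ≡ 66 (mod 467)
204^32 ≡ 153 (mod 467)
204^64 ≡ 59 (mod 467)
204^128 ≡ 212 (mod 467)
204^233 = 204^(128+64+32+8+1) ≡ 1 (mod 467).
Result is 1, so (204/467) = 1.

1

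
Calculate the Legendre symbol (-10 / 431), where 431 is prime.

-1

First reduce: -10 ≡ 421 (mod 431).
Reciprocity: 421 ≡ 1 and 431 ≡ 3 (mod 4), so (421/431) = +(431/421).
Reduce top mod 421: now compute (10/421).
Pull out 2: since 421 ≡ 5 (mod 8), (2/421) = -1.
Reciprocity: 5 ≡ 1 and 421 ≡ 1 (mod 4), so (5/421) = +(421/5).
Reduce top mod 5: now compute (1/5).
Reached (1/5) = 1. Collecting the sign flips along the way, the symbol is -1.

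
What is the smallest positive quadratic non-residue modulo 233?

(2/233) = +1, so 2 is a residue.
(3/233) = −1, so 3 is the smallest positive non-residue mod 233.

3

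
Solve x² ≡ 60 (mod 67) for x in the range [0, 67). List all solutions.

23, 44

Since 67 ≡ 3 (mod 4), a square root of 60 is 60^((67+1)/4) = 60^17 mod 67.
Repeated squaring: 60^2≡49, 60^4≡56, 60^8≡54, 60^16≡35 (mod 67).
60^17 = 60^(16+1) ≡ 23 (mod 67).
Check: 23² = 529 ≡ 60 (mod 67). The two roots are 23 and 44.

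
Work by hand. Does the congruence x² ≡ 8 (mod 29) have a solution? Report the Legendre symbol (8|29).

Pull out 2^3: since 29 ≡ 5 (mod 8), (2/29) = -1, so (2/29)^3 = -1.
Reached (1/29) = 1. Collecting the sign flips along the way, the symbol is -1.

-1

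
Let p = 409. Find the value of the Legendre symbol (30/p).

Pull out 2: since 409 ≡ 1 (mod 8), (2/409) = +1.
Reciprocity: 15 ≡ 3 and 409 ≡ 1 (mod 4), so (15/409) = +(409/15).
Reduce top mod 15: now compute (4/15).
Pull out 2^2: since 15 ≡ 7 (mod 8), (2/15) = +1, so (2/15)^2 = +1.
Reached (1/15) = 1. Collecting the sign flips along the way, the symbol is +1.

1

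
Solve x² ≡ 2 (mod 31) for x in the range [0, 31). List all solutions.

Since 31 ≡ 3 (mod 4), a square root of 2 is 2^((31+1)/4) = 2^8 mod 31.
Repeated squaring: 2^2≡4, 2^4≡16, 2^8≡8 (mod 31).
2^8 = 2^(8) ≡ 8 (mod 31).
Check: 8² = 64 ≡ 2 (mod 31). The two roots are 8 and 23.

8, 23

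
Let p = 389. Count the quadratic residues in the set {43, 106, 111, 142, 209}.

(43/389) = -1 → non-residue.
(106/389) = +1 → QR.
(111/389) = +1 → QR.
(142/389) = +1 → QR.
(209/389) = +1 → QR.
Total quadratic residues among the 5: 4.

4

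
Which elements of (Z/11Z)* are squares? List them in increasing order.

1 3 4 5 9

Square k = 1,…,5 (k and 11−k give the same square):
1²=1, 2²=4, 3²=9, 4²≡5, 5²≡3 (mod 11).
So the quadratic residues mod 11 are {1, 3, 4, 5, 9}.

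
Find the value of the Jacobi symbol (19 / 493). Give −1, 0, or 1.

-1

Reciprocity: 19 ≡ 3 and 493 ≡ 1 (mod 4), so (19/493) = +(493/19).
Reduce top mod 19: now compute (18/19).
Pull out 2: since 19 ≡ 3 (mod 8), (2/19) = -1.
Reciprocity: 9 ≡ 1 and 19 ≡ 3 (mod 4), so (9/19) = +(19/9).
Reduce top mod 9: now compute (1/9).
Reached (1/9) = 1. Collecting the sign flips along the way, the symbol is -1.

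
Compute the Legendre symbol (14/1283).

Pull out 2: since 1283 ≡ 3 (mod 8), (2/1283) = -1.
Reciprocity: 7 ≡ 3 and 1283 ≡ 3 (mod 4), so (7/1283) = −(1283/7).
Reduce top mod 7: now compute (2/7).
Pull out 2: since 7 ≡ 7 (mod 8), (2/7) = +1.
Reached (1/7) = 1. Collecting the sign flips along the way, the symbol is +1.

1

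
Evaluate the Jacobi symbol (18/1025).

1

Pull out 2: since 1025 ≡ 1 (mod 8), (2/1025) = +1.
Reciprocity: 9 ≡ 1 and 1025 ≡ 1 (mod 4), so (9/1025) = +(1025/9).
Reduce top mod 9: now compute (8/9).
Pull out 2^3: since 9 ≡ 1 (mod 8), (2/9) = +1, so (2/9)^3 = +1.
Reached (1/9) = 1. Collecting the sign flips along the way, the symbol is +1.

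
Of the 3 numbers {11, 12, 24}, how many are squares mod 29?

1

(11/29) = -1 → non-residue.
(12/29) = -1 → non-residue.
(24/29) = +1 → QR.
Total quadratic residues among the 3: 1.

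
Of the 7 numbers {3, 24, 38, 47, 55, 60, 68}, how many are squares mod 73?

4

(3/73) = +1 → QR.
(24/73) = +1 → QR.
(38/73) = +1 → QR.
(47/73) = -1 → non-residue.
(55/73) = +1 → QR.
(60/73) = -1 → non-residue.
(68/73) = -1 → non-residue.
Total quadratic residues among the 7: 4.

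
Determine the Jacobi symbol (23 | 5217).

-1

Reciprocity: 23 ≡ 3 and 5217 ≡ 1 (mod 4), so (23/5217) = +(5217/23).
Reduce top mod 23: now compute (19/23).
Reciprocity: 19 ≡ 3 and 23 ≡ 3 (mod 4), so (19/23) = −(23/19).
Reduce top mod 19: now compute (4/19).
Pull out 2^2: since 19 ≡ 3 (mod 8), (2/19) = -1, so (2/19)^2 = +1.
Reached (1/19) = 1. Collecting the sign flips along the way, the symbol is -1.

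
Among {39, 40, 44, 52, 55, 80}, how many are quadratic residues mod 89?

(39/89) = +1 → QR.
(40/89) = +1 → QR.
(44/89) = +1 → QR.
(52/89) = -1 → non-residue.
(55/89) = +1 → QR.
(80/89) = +1 → QR.
Total quadratic residues among the 6: 5.

5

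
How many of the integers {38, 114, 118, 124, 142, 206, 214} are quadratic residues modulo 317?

(38/317) = +1 → QR.
(114/317) = -1 → non-residue.
(118/317) = -1 → non-residue.
(124/317) = +1 → QR.
(142/317) = +1 → QR.
(206/317) = -1 → non-residue.
(214/317) = +1 → QR.
Total quadratic residues among the 7: 4.

4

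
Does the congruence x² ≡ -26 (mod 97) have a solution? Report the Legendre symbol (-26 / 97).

Euler's criterion: (-26/97) ≡ 71^48 (mod 97).
71^2 ≡ 94 (mod 97)
71^4 ≡ 9 (mod 97)
71^8 ≡ 81 (mod 97)
71^16 ≡ 62 (mod 97)
71^32 ≡ 61 (mod 97)
71^48 = 71^(32+16) ≡ 96 (mod 97).
Result is 96 ≡ −1, so (-26/97) = −1.

-1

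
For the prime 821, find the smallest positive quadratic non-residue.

2

(2/821) = −1, so 2 is the smallest positive non-residue mod 821.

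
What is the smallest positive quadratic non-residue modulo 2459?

(2/2459) = −1, so 2 is the smallest positive non-residue mod 2459.

2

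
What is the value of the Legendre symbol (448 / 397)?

-1

First reduce: 448 ≡ 51 (mod 397).
Reciprocity: 51 ≡ 3 and 397 ≡ 1 (mod 4), so (51/397) = +(397/51).
Reduce top mod 51: now compute (40/51).
Pull out 2^3: since 51 ≡ 3 (mod 8), (2/51) = -1, so (2/51)^3 = -1.
Reciprocity: 5 ≡ 1 and 51 ≡ 3 (mod 4), so (5/51) = +(51/5).
Reduce top mod 5: now compute (1/5).
Reached (1/5) = 1. Collecting the sign flips along the way, the symbol is -1.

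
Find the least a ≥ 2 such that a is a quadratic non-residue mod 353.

(2/353) = +1, so 2 is a residue.
(3/353) = −1, so 3 is the smallest positive non-residue mod 353.

3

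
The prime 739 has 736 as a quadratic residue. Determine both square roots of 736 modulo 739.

98, 641

Since 739 ≡ 3 (mod 4), a square root of 736 is 736^((739+1)/4) = 736^185 mod 739.
Repeated squaring: 736^2≡9, 736^4≡81, 736^8≡649, 736^16≡710, 736^32≡102, 736^64≡58, 736^128≡408 (mod 739).
736^185 = 736^(128+32+16+8+1) ≡ 641 (mod 739).
Check: 641² = 410881 ≡ 736 (mod 739). The two roots are 98 and 641.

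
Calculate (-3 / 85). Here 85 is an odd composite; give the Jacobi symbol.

First reduce: -3 ≡ 82 (mod 85).
Pull out 2: since 85 ≡ 5 (mod 8), (2/85) = -1.
Reciprocity: 41 ≡ 1 and 85 ≡ 1 (mod 4), so (41/85) = +(85/41).
Reduce top mod 41: now compute (3/41).
Reciprocity: 3 ≡ 3 and 41 ≡ 1 (mod 4), so (3/41) = +(41/3).
Reduce top mod 3: now compute (2/3).
Pull out 2: since 3 ≡ 3 (mod 8), (2/3) = -1.
Reached (1/3) = 1. Collecting the sign flips along the way, the symbol is +1.

1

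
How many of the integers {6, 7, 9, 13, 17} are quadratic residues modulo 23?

3

(6/23) = +1 → QR.
(7/23) = -1 → non-residue.
(9/23) = +1 → QR.
(13/23) = +1 → QR.
(17/23) = -1 → non-residue.
Total quadratic residues among the 5: 3.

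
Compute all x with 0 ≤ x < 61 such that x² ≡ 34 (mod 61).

61 ≡ 1 (mod 4), so we find a root by search.
Trying successive values, 20² = 400 ≡ 34 (mod 61). The other root is 61 − 20 = 41.

20, 41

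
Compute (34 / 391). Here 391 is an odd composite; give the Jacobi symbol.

0

Pull out 2: since 391 ≡ 7 (mod 8), (2/391) = +1.
Reciprocity: 17 ≡ 1 and 391 ≡ 3 (mod 4), so (17/391) = +(391/17).
Reduce top mod 17: now compute (0/17).
Top reduces to 0: gcd > 1, so the symbol is 0.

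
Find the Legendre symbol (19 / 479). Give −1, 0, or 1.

Reciprocity: 19 ≡ 3 and 479 ≡ 3 (mod 4), so (19/479) = −(479/19).
Reduce top mod 19: now compute (4/19).
Pull out 2^2: since 19 ≡ 3 (mod 8), (2/19) = -1, so (2/19)^2 = +1.
Reached (1/19) = 1. Collecting the sign flips along the way, the symbol is -1.

-1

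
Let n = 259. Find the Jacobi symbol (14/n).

Pull out 2: since 259 ≡ 3 (mod 8), (2/259) = -1.
Reciprocity: 7 ≡ 3 and 259 ≡ 3 (mod 4), so (7/259) = −(259/7).
Reduce top mod 7: now compute (0/7).
Top reduces to 0: gcd > 1, so the symbol is 0.

0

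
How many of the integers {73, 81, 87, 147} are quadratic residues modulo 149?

(73/149) = +1 → QR.
(81/149) = +1 → QR.
(87/149) = -1 → non-residue.
(147/149) = -1 → non-residue.
Total quadratic residues among the 4: 2.

2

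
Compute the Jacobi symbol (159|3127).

Reciprocity: 159 ≡ 3 and 3127 ≡ 3 (mod 4), so (159/3127) = −(3127/159).
Reduce top mod 159: now compute (106/159).
Pull out 2: since 159 ≡ 7 (mod 8), (2/159) = +1.
Reciprocity: 53 ≡ 1 and 159 ≡ 3 (mod 4), so (53/159) = +(159/53).
Reduce top mod 53: now compute (0/53).
Top reduces to 0: gcd > 1, so the symbol is 0.

0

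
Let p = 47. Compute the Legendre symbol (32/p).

Euler's criterion: (32/47) ≡ 32^23 (mod 47).
32^2 ≡ 37 (mod 47)
32^4 ≡ 6 (mod 47)
32^8 ≡ 36 (mod 47)
32^16 ≡ 27 (mod 47)
32^23 = 32^(16+4+2+1) ≡ 1 (mod 47).
Result is 1, so (32/47) = 1.

1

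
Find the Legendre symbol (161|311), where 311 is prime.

Reciprocity: 161 ≡ 1 and 311 ≡ 3 (mod 4), so (161/311) = +(311/161).
Reduce top mod 161: now compute (150/161).
Pull out 2: since 161 ≡ 1 (mod 8), (2/161) = +1.
Reciprocity: 75 ≡ 3 and 161 ≡ 1 (mod 4), so (75/161) = +(161/75).
Reduce top mod 75: now compute (11/75).
Reciprocity: 11 ≡ 3 and 75 ≡ 3 (mod 4), so (11/75) = −(75/11).
Reduce top mod 11: now compute (9/11).
Reciprocity: 9 ≡ 1 and 11 ≡ 3 (mod 4), so (9/11) = +(11/9).
Reduce top mod 9: now compute (2/9).
Pull out 2: since 9 ≡ 1 (mod 8), (2/9) = +1.
Reached (1/9) = 1. Collecting the sign flips along the way, the symbol is -1.

-1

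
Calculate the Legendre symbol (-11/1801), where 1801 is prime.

-1

First reduce: -11 ≡ 1790 (mod 1801).
Pull out 2: since 1801 ≡ 1 (mod 8), (2/1801) = +1.
Reciprocity: 895 ≡ 3 and 1801 ≡ 1 (mod 4), so (895/1801) = +(1801/895).
Reduce top mod 895: now compute (11/895).
Reciprocity: 11 ≡ 3 and 895 ≡ 3 (mod 4), so (11/895) = −(895/11).
Reduce top mod 11: now compute (4/11).
Pull out 2^2: since 11 ≡ 3 (mod 8), (2/11) = -1, so (2/11)^2 = +1.
Reached (1/11) = 1. Collecting the sign flips along the way, the symbol is -1.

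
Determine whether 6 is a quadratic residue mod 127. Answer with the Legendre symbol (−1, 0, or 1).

-1

Pull out 2: since 127 ≡ 7 (mod 8), (2/127) = +1.
Reciprocity: 3 ≡ 3 and 127 ≡ 3 (mod 4), so (3/127) = −(127/3).
Reduce top mod 3: now compute (1/3).
Reached (1/3) = 1. Collecting the sign flips along the way, the symbol is -1.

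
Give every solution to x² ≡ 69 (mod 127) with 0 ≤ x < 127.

14, 113

Since 127 ≡ 3 (mod 4), a square root of 69 is 69^((127+1)/4) = 69^32 mod 127.
Repeated squaring: 69^2≡62, 69^4≡34, 69^8≡13, 69^16≡42, 69^32≡113 (mod 127).
69^32 = 69^(32) ≡ 113 (mod 127).
Check: 113² = 12769 ≡ 69 (mod 127). The two roots are 14 and 113.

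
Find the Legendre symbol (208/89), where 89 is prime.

-1

Euler's criterion: (208/89) ≡ 30^44 (mod 89).
30^2 ≡ 10 (mod 89)
30^4 ≡ 11 (mod 89)
30^8 ≡ 32 (mod 89)
30^16 ≡ 45 (mod 89)
30^32 ≡ 67 (mod 89)
30^44 = 30^(32+8+4) ≡ 88 (mod 89).
Result is 88 ≡ −1, so (208/89) = −1.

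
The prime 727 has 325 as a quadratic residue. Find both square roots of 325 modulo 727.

334, 393

Since 727 ≡ 3 (mod 4), a square root of 325 is 325^((727+1)/4) = 325^182 mod 727.
Repeated squaring: 325^2≡210, 325^4≡480, 325^8≡668, 325^16≡573, 325^32≡452, 325^64≡17, 325^128≡289 (mod 727).
325^182 = 325^(128+32+16+4+2) ≡ 334 (mod 727).
Check: 334² = 111556 ≡ 325 (mod 727). The two roots are 334 and 393.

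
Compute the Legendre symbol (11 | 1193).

1

Reciprocity: 11 ≡ 3 and 1193 ≡ 1 (mod 4), so (11/1193) = +(1193/11).
Reduce top mod 11: now compute (5/11).
Reciprocity: 5 ≡ 1 and 11 ≡ 3 (mod 4), so (5/11) = +(11/5).
Reduce top mod 5: now compute (1/5).
Reached (1/5) = 1. Collecting the sign flips along the way, the symbol is +1.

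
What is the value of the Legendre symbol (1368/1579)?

Pull out 2^3: since 1579 ≡ 3 (mod 8), (2/1579) = -1, so (2/1579)^3 = -1.
Reciprocity: 171 ≡ 3 and 1579 ≡ 3 (mod 4), so (171/1579) = −(1579/171).
Reduce top mod 171: now compute (40/171).
Pull out 2^3: since 171 ≡ 3 (mod 8), (2/171) = -1, so (2/171)^3 = -1.
Reciprocity: 5 ≡ 1 and 171 ≡ 3 (mod 4), so (5/171) = +(171/5).
Reduce top mod 5: now compute (1/5).
Reached (1/5) = 1. Collecting the sign flips along the way, the symbol is -1.

-1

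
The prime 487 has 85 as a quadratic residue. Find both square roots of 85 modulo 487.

77, 410

Since 487 ≡ 3 (mod 4), a square root of 85 is 85^((487+1)/4) = 85^122 mod 487.
Repeated squaring: 85^2≡407, 85^4≡69, 85^8≡378, 85^16≡193, 85^32≡237, 85^64≡164 (mod 487).
85^122 = 85^(64+32+16+8+2) ≡ 77 (mod 487).
Check: 77² = 5929 ≡ 85 (mod 487). The two roots are 77 and 410.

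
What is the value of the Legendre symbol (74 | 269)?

Pull out 2: since 269 ≡ 5 (mod 8), (2/269) = -1.
Reciprocity: 37 ≡ 1 and 269 ≡ 1 (mod 4), so (37/269) = +(269/37).
Reduce top mod 37: now compute (10/37).
Pull out 2: since 37 ≡ 5 (mod 8), (2/37) = -1.
Reciprocity: 5 ≡ 1 and 37 ≡ 1 (mod 4), so (5/37) = +(37/5).
Reduce top mod 5: now compute (2/5).
Pull out 2: since 5 ≡ 5 (mod 8), (2/5) = -1.
Reached (1/5) = 1. Collecting the sign flips along the way, the symbol is -1.

-1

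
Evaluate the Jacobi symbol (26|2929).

1

Pull out 2: since 2929 ≡ 1 (mod 8), (2/2929) = +1.
Reciprocity: 13 ≡ 1 and 2929 ≡ 1 (mod 4), so (13/2929) = +(2929/13).
Reduce top mod 13: now compute (4/13).
Pull out 2^2: since 13 ≡ 5 (mod 8), (2/13) = -1, so (2/13)^2 = +1.
Reached (1/13) = 1. Collecting the sign flips along the way, the symbol is +1.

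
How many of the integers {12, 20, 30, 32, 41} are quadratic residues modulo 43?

1

(12/43) = -1 → non-residue.
(20/43) = -1 → non-residue.
(30/43) = -1 → non-residue.
(32/43) = -1 → non-residue.
(41/43) = +1 → QR.
Total quadratic residues among the 5: 1.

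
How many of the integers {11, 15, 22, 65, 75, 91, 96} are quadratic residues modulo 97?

(11/97) = +1 → QR.
(15/97) = -1 → non-residue.
(22/97) = +1 → QR.
(65/97) = +1 → QR.
(75/97) = +1 → QR.
(91/97) = +1 → QR.
(96/97) = +1 → QR.
Total quadratic residues among the 7: 6.

6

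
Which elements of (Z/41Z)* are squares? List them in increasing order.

1,2,4,5,8,9,10,16,18,20,21,23,25,31,32,33,36,37,39,40

Square k = 1,…,20 (k and 41−k give the same square):
1²=1, 2²=4, 3²=9, 4²=16, 5²=25, 6²=36, 7²≡8, 8²≡23, 9²≡40, 10²≡18, 11²≡39, 12²≡21, 13²≡5, 14²≡32, 15²≡20, 16²≡10, 17²≡2, 18²≡37, 19²≡33, 20²≡31 (mod 41).
So the quadratic residues mod 41 are {1, 2, 4, 5, 8, 9, 10, 16, 18, 20, 21, 23, 25, 31, 32, 33, 36, 37, 39, 40}.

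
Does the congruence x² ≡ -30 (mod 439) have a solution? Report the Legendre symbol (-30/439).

1

First reduce: -30 ≡ 409 (mod 439).
Reciprocity: 409 ≡ 1 and 439 ≡ 3 (mod 4), so (409/439) = +(439/409).
Reduce top mod 409: now compute (30/409).
Pull out 2: since 409 ≡ 1 (mod 8), (2/409) = +1.
Reciprocity: 15 ≡ 3 and 409 ≡ 1 (mod 4), so (15/409) = +(409/15).
Reduce top mod 15: now compute (4/15).
Pull out 2^2: since 15 ≡ 7 (mod 8), (2/15) = +1, so (2/15)^2 = +1.
Reached (1/15) = 1. Collecting the sign flips along the way, the symbol is +1.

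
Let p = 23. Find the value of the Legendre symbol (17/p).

Euler's criterion: (17/23) ≡ 17^11 (mod 23).
17^2 ≡ 13 (mod 23)
17^4 ≡ 8 (mod 23)
17^8 ≡ 18 (mod 23)
17^11 = 17^(8+2+1) ≡ 22 (mod 23).
Result is 22 ≡ −1, so (17/23) = −1.

-1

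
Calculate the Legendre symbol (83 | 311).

1

Euler's criterion: (83/311) ≡ 83^155 (mod 311).
83^2 ≡ 47 (mod 311)
83^4 ≡ 32 (mod 311)
83^8 ≡ 91 (mod 311)
83^16 ≡ 195 (mod 311)
83^32 ≡ 83 (mod 311)
83^64 ≡ 47 (mod 311)
83^128 ≡ 32 (mod 311)
83^155 = 83^(128+16+8+2+1) ≡ 1 (mod 311).
Result is 1, so (83/311) = 1.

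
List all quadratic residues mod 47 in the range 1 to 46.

1 2 3 4 6 7 8 9 12 14 16 17 18 21 24 25 27 28 32 34 36 37 42

Square k = 1,…,23 (k and 47−k give the same square):
1²=1, 2²=4, 3²=9, 4²=16, 5²=25, 6²=36, 7²≡2, 8²≡17, 9²≡34, 10²≡6, 11²≡27, 12²≡3, 13²≡28, 14²≡8, 15²≡37, 16²≡21, 17²≡7, 18²≡42, 19²≡32, 20²≡24, 21²≡18, 22²≡14, 23²≡12 (mod 47).
So the quadratic residues mod 47 are {1, 2, 3, 4, 6, 7, 8, 9, 12, 14, 16, 17, 18, 21, 24, 25, 27, 28, 32, 34, 36, 37, 42}.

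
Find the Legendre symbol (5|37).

Euler's criterion: (5/37) ≡ 5^18 (mod 37).
5^2 ≡ 25 (mod 37)
5^4 ≡ 33 (mod 37)
5^8 ≡ 16 (mod 37)
5^16 ≡ 34 (mod 37)
5^18 = 5^(16+2) ≡ 36 (mod 37).
Result is 36 ≡ −1, so (5/37) = −1.

-1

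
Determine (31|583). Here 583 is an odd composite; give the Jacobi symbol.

Reciprocity: 31 ≡ 3 and 583 ≡ 3 (mod 4), so (31/583) = −(583/31).
Reduce top mod 31: now compute (25/31).
Reciprocity: 25 ≡ 1 and 31 ≡ 3 (mod 4), so (25/31) = +(31/25).
Reduce top mod 25: now compute (6/25).
Pull out 2: since 25 ≡ 1 (mod 8), (2/25) = +1.
Reciprocity: 3 ≡ 3 and 25 ≡ 1 (mod 4), so (3/25) = +(25/3).
Reduce top mod 3: now compute (1/3).
Reached (1/3) = 1. Collecting the sign flips along the way, the symbol is -1.

-1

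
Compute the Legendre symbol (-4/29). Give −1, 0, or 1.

1

First reduce: -4 ≡ 25 (mod 29).
Reciprocity: 25 ≡ 1 and 29 ≡ 1 (mod 4), so (25/29) = +(29/25).
Reduce top mod 25: now compute (4/25).
Pull out 2^2: since 25 ≡ 1 (mod 8), (2/25) = +1, so (2/25)^2 = +1.
Reached (1/25) = 1. Collecting the sign flips along the way, the symbol is +1.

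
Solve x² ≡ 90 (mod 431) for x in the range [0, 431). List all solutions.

63, 368

Since 431 ≡ 3 (mod 4), a square root of 90 is 90^((431+1)/4) = 90^108 mod 431.
Repeated squaring: 90^2≡342, 90^4≡163, 90^8≡278, 90^16≡135, 90^32≡123, 90^64≡44 (mod 431).
90^108 = 90^(64+32+8+4) ≡ 368 (mod 431).
Check: 368² = 135424 ≡ 90 (mod 431). The two roots are 63 and 368.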